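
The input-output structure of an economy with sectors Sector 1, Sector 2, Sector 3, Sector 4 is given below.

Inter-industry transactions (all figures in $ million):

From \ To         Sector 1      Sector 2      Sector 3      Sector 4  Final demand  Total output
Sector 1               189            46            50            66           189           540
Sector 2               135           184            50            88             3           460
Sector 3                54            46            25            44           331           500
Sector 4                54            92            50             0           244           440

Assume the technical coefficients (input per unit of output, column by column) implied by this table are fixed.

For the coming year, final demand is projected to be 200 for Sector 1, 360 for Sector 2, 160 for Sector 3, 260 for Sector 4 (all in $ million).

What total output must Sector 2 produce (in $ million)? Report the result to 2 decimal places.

Technical coefficients a_ij = z_ij / X_j:
  a_11 = 189/540 = 0.35, a_21 = 135/540 = 0.25, a_31 = 54/540 = 0.10, a_41 = 54/540 = 0.10
  a_12 = 46/460 = 0.10, a_22 = 184/460 = 0.40, a_32 = 46/460 = 0.10, a_42 = 92/460 = 0.20
  a_13 = 50/500 = 0.10, a_23 = 50/500 = 0.10, a_33 = 25/500 = 0.05, a_43 = 50/500 = 0.10
  a_14 = 66/440 = 0.15, a_24 = 88/440 = 0.20, a_34 = 44/440 = 0.10, a_44 = 0/440 = 0.00
I − A =
  [   0.65    -0.10    -0.10    -0.15]
  [  -0.25     0.60    -0.10    -0.20]
  [  -0.10    -0.10     0.95    -0.10]
  [  -0.10    -0.20    -0.10     1.00]
Compute the cofactors C_ij = (−1)^(i+j)·(3×3 minor ij) of I−A; the adjugate is their transpose:
adj(I−A) = Cᵀ =
  [ 0.512000   0.136000   0.080000   0.112000]
  [ 0.267000   0.584250   0.107250   0.167625]
  [ 0.094000   0.090500   0.320500   0.064250]
  [ 0.114000   0.139500   0.061500   0.330750]
det(I−A) = Σ_j (I−A)_1j·C_1j = (0.65)(0.512000) + (-0.10)(0.267000) + (-0.10)(0.094000) + (-0.15)(0.114000) = 0.2796
(I − A)⁻¹ = adj(I−A) / det(I−A) ≈
  [   1.8312     0.4864     0.2861     0.4006]
  [   0.9549     2.0896     0.3836     0.5995]
  [   0.3362     0.3237     1.1463     0.2298]
  [   0.4077     0.4989     0.2200     1.1829]
x = (I − A)⁻¹ d = adj(I−A)·d / det(I−A), with det(I−A) = 0.2796:
  x_1 = (0.512000·200 + 0.136000·360 + 0.080000·160 + 0.112000·260) / 0.2796 = 193.28 / 0.2796 ≈ 691.27
  x_2 = (0.267000·200 + 0.584250·360 + 0.107250·160 + 0.167625·260) / 0.2796 = 324.4725 / 0.2796 ≈ 1160.49
  x_3 = (0.094000·200 + 0.090500·360 + 0.320500·160 + 0.064250·260) / 0.2796 = 119.365 / 0.2796 ≈ 426.91
  x_4 = (0.114000·200 + 0.139500·360 + 0.061500·160 + 0.330750·260) / 0.2796 = 168.855 / 0.2796 ≈ 603.92

x_2 = 1160.49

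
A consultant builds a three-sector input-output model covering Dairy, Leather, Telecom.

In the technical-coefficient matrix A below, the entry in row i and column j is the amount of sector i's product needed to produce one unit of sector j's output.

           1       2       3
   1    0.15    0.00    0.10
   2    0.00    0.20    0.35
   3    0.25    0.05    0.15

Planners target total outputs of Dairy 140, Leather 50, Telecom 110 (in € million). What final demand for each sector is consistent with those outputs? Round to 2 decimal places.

d_1 = 108.00, d_2 = 1.50, d_3 = 56.00

I − A =
  [   0.85     0.00    -0.10]
  [   0.00     0.80    -0.35]
  [  -0.25    -0.05     0.85]
d = (I − A) x:
  d_1 = (+0.85)·140 + (+0.00)·50 + (-0.10)·110 = 108.00
  d_2 = (+0.00)·140 + (+0.80)·50 + (-0.35)·110 = 1.50
  d_3 = (-0.25)·140 + (-0.05)·50 + (+0.85)·110 = 56.00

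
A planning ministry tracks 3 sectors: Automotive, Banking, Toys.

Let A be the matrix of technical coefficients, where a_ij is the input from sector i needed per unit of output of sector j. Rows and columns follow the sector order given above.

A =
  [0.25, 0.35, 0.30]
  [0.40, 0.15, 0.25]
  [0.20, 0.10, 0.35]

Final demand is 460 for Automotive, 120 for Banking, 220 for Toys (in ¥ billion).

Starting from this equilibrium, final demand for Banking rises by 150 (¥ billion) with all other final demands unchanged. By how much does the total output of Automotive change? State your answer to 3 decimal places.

I − A =
  [   0.75    -0.35    -0.30]
  [  -0.40     0.85    -0.25]
  [  -0.20    -0.10     0.65]
Cofactors of I−A, C_ij = (−1)^(i+j)·(minor ij) (rows/columns in the sector order above):
  C_11 = (0.85)(0.65) − (-0.25)(-0.10) = 0.5275
  C_12 = −[(-0.40)(0.65) − (-0.25)(-0.20)] = 0.3100
  C_13 = (-0.40)(-0.10) − (0.85)(-0.20) = 0.2100
  C_21 = −[(-0.35)(0.65) − (-0.30)(-0.10)] = 0.2575
  C_22 = (0.75)(0.65) − (-0.30)(-0.20) = 0.4275
  C_23 = −[(0.75)(-0.10) − (-0.35)(-0.20)] = 0.1450
  C_31 = (-0.35)(-0.25) − (-0.30)(0.85) = 0.3425
  C_32 = −[(0.75)(-0.25) − (-0.30)(-0.40)] = 0.3075
  C_33 = (0.75)(0.85) − (-0.35)(-0.40) = 0.4975
det(I−A) = Σ_j (I−A)_1j·C_1j = (0.75)(0.5275) + (-0.35)(0.3100) + (-0.30)(0.2100) = 0.224125
adj(I−A) = Cᵀ =
  [ 0.5275   0.2575   0.3425]
  [ 0.3100   0.4275   0.3075]
  [ 0.2100   0.1450   0.4975]
(I − A)⁻¹ = adj(I−A) / det(I−A) ≈
  [   2.3536     1.1489     1.5282]
  [   1.3832     1.9074     1.3720]
  [   0.9370     0.6470     2.2197]
Δx = (I − A)⁻¹ Δd with Δd having +150 in the Banking component and 0 elsewhere.
So Δx_A = L_AB · (+150), where L_AB = adj(I−A)_AB / det(I−A) = 0.2575 / 0.224125.
Δx_A = 0.2575 × (+150) / 0.224125 = 38.625 / 0.224125 ≈ 172.337.

Δx_A = 172.337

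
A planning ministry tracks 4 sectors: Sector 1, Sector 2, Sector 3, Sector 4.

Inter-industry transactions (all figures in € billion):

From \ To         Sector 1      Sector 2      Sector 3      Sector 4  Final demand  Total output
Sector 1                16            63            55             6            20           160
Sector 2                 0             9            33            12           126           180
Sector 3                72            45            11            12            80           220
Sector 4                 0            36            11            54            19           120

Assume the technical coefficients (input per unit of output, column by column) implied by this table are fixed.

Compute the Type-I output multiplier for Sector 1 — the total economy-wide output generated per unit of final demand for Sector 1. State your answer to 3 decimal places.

Technical coefficients a_ij = z_ij / X_j:
  a_11 = 16/160 = 0.10, a_21 = 0/160 = 0.00, a_31 = 72/160 = 0.45, a_41 = 0/160 = 0.00
  a_12 = 63/180 = 0.35, a_22 = 9/180 = 0.05, a_32 = 45/180 = 0.25, a_42 = 36/180 = 0.20
  a_13 = 55/220 = 0.25, a_23 = 33/220 = 0.15, a_33 = 11/220 = 0.05, a_43 = 11/220 = 0.05
  a_14 = 6/120 = 0.05, a_24 = 12/120 = 0.10, a_34 = 12/120 = 0.10, a_44 = 54/120 = 0.45
I − A =
  [   0.90    -0.35    -0.25    -0.05]
  [   0.00     0.95    -0.15    -0.10]
  [  -0.45    -0.25     0.95    -0.10]
  [   0.00    -0.20    -0.05     0.55]
Compute the cofactors C_ij = (−1)^(i+j)·(3×3 minor ij) of I−A; the adjugate is their transpose:
adj(I−A) = Cᵀ =
  [ 0.447750   0.230625   0.160125   0.111750]
  [ 0.039375   0.402750   0.078750   0.091125]
  [ 0.226125   0.232875   0.452250   0.145125]
  [ 0.034875   0.167625   0.069750   0.648000]
det(I−A) = Σ_j (I−A)_1j·C_1j = (0.90)(0.447750) + (-0.35)(0.039375) + (-0.25)(0.226125) + (-0.05)(0.034875) = 0.33091875
(I − A)⁻¹ = adj(I−A) / det(I−A) ≈
  [   1.3531     0.6969     0.4839     0.3377]
  [   0.1190     1.2171     0.2380     0.2754]
  [   0.6833     0.7037     1.3666     0.4386]
  [   0.1054     0.5065     0.2108     1.9582]
The output multiplier for sector j is the column-j sum of the Leontief inverse (I − A)⁻¹ = adj(I−A) / det(I−A).
Column 1 of adj(I−A): (0.447750, 0.039375, 0.226125, 0.034875); det(I−A) = 0.33091875.
m_1 = (0.447750 + 0.039375 + 0.226125 + 0.034875) / 0.33091875 = 0.748125 / 0.33091875 ≈ 2.261.

m_1 = 2.261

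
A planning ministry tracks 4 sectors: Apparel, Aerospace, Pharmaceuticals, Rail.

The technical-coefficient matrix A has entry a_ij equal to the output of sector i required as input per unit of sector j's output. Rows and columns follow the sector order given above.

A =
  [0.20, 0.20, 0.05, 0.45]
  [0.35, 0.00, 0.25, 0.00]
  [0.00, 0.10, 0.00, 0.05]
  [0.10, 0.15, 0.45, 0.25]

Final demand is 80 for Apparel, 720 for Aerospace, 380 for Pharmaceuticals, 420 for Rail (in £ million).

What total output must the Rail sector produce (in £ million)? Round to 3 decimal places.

x_4 = 1321.403

I − A =
  [   0.80    -0.20    -0.05    -0.45]
  [  -0.35     1.00    -0.25     0.00]
  [   0.00    -0.10     1.00    -0.05]
  [  -0.10    -0.15    -0.45     0.75]
Compute the cofactors C_ij = (−1)^(i+j)·(3×3 minor ij) of I−A; the adjugate is their transpose:
adj(I−A) = Cᵀ =
  [ 0.706875   0.237375   0.294375   0.443750]
  [ 0.255875   0.536750   0.222750   0.168375]
  [ 0.033875   0.062500   0.478875   0.052250]
  [ 0.165750   0.176500   0.371125   0.708250]
det(I−A) = Σ_j (I−A)_1j·C_1j = (0.80)(0.706875) + (-0.20)(0.255875) + (-0.05)(0.033875) + (-0.45)(0.165750) = 0.43804375
(I − A)⁻¹ = adj(I−A) / det(I−A) ≈
  [   1.6137     0.5419     0.6720     1.0130]
  [   0.5841     1.2253     0.5085     0.3844]
  [   0.0773     0.1427     1.0932     0.1193]
  [   0.3784     0.4029     0.8472     1.6168]
x = (I − A)⁻¹ d = adj(I−A)·d / det(I−A), with det(I−A) = 0.43804375:
  x_1 = (0.706875·80 + 0.237375·720 + 0.294375·380 + 0.443750·420) / 0.43804375 = 525.6975 / 0.43804375 ≈ 1200.103
  x_2 = (0.255875·80 + 0.536750·720 + 0.222750·380 + 0.168375·420) / 0.43804375 = 562.2925 / 0.43804375 ≈ 1283.645
  x_3 = (0.033875·80 + 0.062500·720 + 0.478875·380 + 0.052250·420) / 0.43804375 = 251.6275 / 0.43804375 ≈ 574.435
  x_4 = (0.165750·80 + 0.176500·720 + 0.371125·380 + 0.708250·420) / 0.43804375 = 578.8325 / 0.43804375 ≈ 1321.403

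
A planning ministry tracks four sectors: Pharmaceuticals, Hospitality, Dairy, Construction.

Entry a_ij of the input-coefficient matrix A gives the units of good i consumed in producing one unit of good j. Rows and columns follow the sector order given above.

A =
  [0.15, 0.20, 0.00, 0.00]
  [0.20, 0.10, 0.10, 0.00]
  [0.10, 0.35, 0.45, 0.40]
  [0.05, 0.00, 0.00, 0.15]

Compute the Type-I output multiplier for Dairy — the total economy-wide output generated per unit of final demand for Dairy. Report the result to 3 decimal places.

I − A =
  [   0.85    -0.20     0.00     0.00]
  [  -0.20     0.90    -0.10     0.00]
  [  -0.10    -0.35     0.55    -0.40]
  [  -0.05     0.00     0.00     0.85]
Compute the cofactors C_ij = (−1)^(i+j)·(3×3 minor ij) of I−A; the adjugate is their transpose:
adj(I−A) = Cᵀ =
  [ 0.391000   0.093500   0.017000   0.008000]
  [ 0.104000   0.397375   0.072250   0.034000]
  [ 0.154000   0.273875   0.616250   0.290000]
  [ 0.023000   0.005500   0.001000   0.367000]
det(I−A) = Σ_j (I−A)_1j·C_1j = (0.85)(0.391000) + (-0.20)(0.104000) + (0.00)(0.154000) + (0.00)(0.023000) = 0.31155
(I − A)⁻¹ = adj(I−A) / det(I−A) ≈
  [   1.2550     0.3001     0.0546     0.0257]
  [   0.3338     1.2755     0.2319     0.1091]
  [   0.4943     0.8791     1.9780     0.9308]
  [   0.0738     0.0177     0.0032     1.1780]
The output multiplier for sector j is the column-j sum of the Leontief inverse (I − A)⁻¹ = adj(I−A) / det(I−A).
Column D of adj(I−A): (0.017000, 0.072250, 0.616250, 0.001000); det(I−A) = 0.31155.
m_D = (0.017000 + 0.072250 + 0.616250 + 0.001000) / 0.31155 = 0.7065 / 0.31155 ≈ 2.268.

m_D = 2.268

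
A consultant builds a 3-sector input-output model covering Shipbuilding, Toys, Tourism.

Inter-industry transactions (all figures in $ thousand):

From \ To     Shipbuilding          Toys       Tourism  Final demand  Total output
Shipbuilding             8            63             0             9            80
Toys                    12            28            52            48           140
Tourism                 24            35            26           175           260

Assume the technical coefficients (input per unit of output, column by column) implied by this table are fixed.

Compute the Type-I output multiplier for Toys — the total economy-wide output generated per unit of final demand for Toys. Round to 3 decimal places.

m_2 = 3.057

Technical coefficients a_ij = z_ij / X_j:
  a_11 = 8/80 = 0.10, a_21 = 12/80 = 0.15, a_31 = 24/80 = 0.30
  a_12 = 63/140 = 0.45, a_22 = 28/140 = 0.20, a_32 = 35/140 = 0.25
  a_13 = 0/260 = 0.00, a_23 = 52/260 = 0.20, a_33 = 26/260 = 0.10
I − A =
  [   0.90    -0.45     0.00]
  [  -0.15     0.80    -0.20]
  [  -0.30    -0.25     0.90]
Cofactors of I−A, C_ij = (−1)^(i+j)·(minor ij) (rows/columns in the sector order above):
  C_11 = (0.80)(0.90) − (-0.20)(-0.25) = 0.6700
  C_12 = −[(-0.15)(0.90) − (-0.20)(-0.30)] = 0.1950
  C_13 = (-0.15)(-0.25) − (0.80)(-0.30) = 0.2775
  C_21 = −[(-0.45)(0.90) − (0.00)(-0.25)] = 0.4050
  C_22 = (0.90)(0.90) − (0.00)(-0.30) = 0.8100
  C_23 = −[(0.90)(-0.25) − (-0.45)(-0.30)] = 0.3600
  C_31 = (-0.45)(-0.20) − (0.00)(0.80) = 0.0900
  C_32 = −[(0.90)(-0.20) − (0.00)(-0.15)] = 0.1800
  C_33 = (0.90)(0.80) − (-0.45)(-0.15) = 0.6525
det(I−A) = Σ_j (I−A)_1j·C_1j = (0.90)(0.6700) + (-0.45)(0.1950) + (0.00)(0.2775) = 0.51525
adj(I−A) = Cᵀ =
  [ 0.6700   0.4050   0.0900]
  [ 0.1950   0.8100   0.1800]
  [ 0.2775   0.3600   0.6525]
(I − A)⁻¹ = adj(I−A) / det(I−A) ≈
  [   1.3003     0.7860     0.1747]
  [   0.3785     1.5721     0.3493]
  [   0.5386     0.6987     1.2664]
The output multiplier for sector j is the column-j sum of the Leontief inverse (I − A)⁻¹ = adj(I−A) / det(I−A).
Column 2 of adj(I−A): (0.4050, 0.8100, 0.3600); det(I−A) = 0.51525.
m_2 = (0.4050 + 0.8100 + 0.3600) / 0.51525 = 1.575 / 0.51525 ≈ 3.057.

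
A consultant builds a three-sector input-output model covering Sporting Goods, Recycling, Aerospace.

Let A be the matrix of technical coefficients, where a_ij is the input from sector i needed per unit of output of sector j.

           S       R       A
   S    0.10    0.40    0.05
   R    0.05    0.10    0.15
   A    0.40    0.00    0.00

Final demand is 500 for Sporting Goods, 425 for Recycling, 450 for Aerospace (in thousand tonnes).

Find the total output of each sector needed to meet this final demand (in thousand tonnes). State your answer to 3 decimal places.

I − A =
  [   0.90    -0.40    -0.05]
  [  -0.05     0.90    -0.15]
  [  -0.40     0.00     1.00]
Cofactors of I−A, C_ij = (−1)^(i+j)·(minor ij) (rows/columns in the sector order above):
  C_11 = (0.90)(1.00) − (-0.15)(0.00) = 0.9000
  C_12 = −[(-0.05)(1.00) − (-0.15)(-0.40)] = 0.1100
  C_13 = (-0.05)(0.00) − (0.90)(-0.40) = 0.3600
  C_21 = −[(-0.40)(1.00) − (-0.05)(0.00)] = 0.4000
  C_22 = (0.90)(1.00) − (-0.05)(-0.40) = 0.8800
  C_23 = −[(0.90)(0.00) − (-0.40)(-0.40)] = 0.1600
  C_31 = (-0.40)(-0.15) − (-0.05)(0.90) = 0.1050
  C_32 = −[(0.90)(-0.15) − (-0.05)(-0.05)] = 0.1375
  C_33 = (0.90)(0.90) − (-0.40)(-0.05) = 0.7900
det(I−A) = Σ_j (I−A)_1j·C_1j = (0.90)(0.9000) + (-0.40)(0.1100) + (-0.05)(0.3600) = 0.7480
adj(I−A) = Cᵀ =
  [ 0.9000   0.4000   0.1050]
  [ 0.1100   0.8800   0.1375]
  [ 0.3600   0.1600   0.7900]
(I − A)⁻¹ = adj(I−A) / det(I−A) ≈
  [   1.2032     0.5348     0.1404]
  [   0.1471     1.1765     0.1838]
  [   0.4813     0.2139     1.0561]
x = (I − A)⁻¹ d = adj(I−A)·d / det(I−A), with det(I−A) = 0.7480:
  x_S = (0.9000·500 + 0.4000·425 + 0.1050·450) / 0.7480 = 667.25 / 0.7480 ≈ 892.045
  x_R = (0.1100·500 + 0.8800·425 + 0.1375·450) / 0.7480 = 490.875 / 0.7480 = 656.250
  x_A = (0.3600·500 + 0.1600·425 + 0.7900·450) / 0.7480 = 603.50 / 0.7480 ≈ 806.818

x_S = 892.045, x_R = 656.250, x_A = 806.818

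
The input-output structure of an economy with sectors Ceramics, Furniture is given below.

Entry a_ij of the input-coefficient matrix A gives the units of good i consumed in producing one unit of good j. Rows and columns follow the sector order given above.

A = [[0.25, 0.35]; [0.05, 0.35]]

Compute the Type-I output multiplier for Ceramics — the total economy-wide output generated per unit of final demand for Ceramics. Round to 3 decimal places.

I − A =
  [   0.75    -0.35]
  [  -0.05     0.65]
det(I−A) = (0.75)(0.65) − (-0.35)(-0.05) = 0.4700
adj(I−A) = [[0.65, 0.35], [0.05, 0.75]]
(I − A)⁻¹ = adj(I−A) / det(I−A) ≈
  [   1.3830     0.7447]
  [   0.1064     1.5957]
The output multiplier for sector j is the column-j sum of the Leontief inverse (I − A)⁻¹ = adj(I−A) / det(I−A).
Column C of adj(I−A): (0.65, 0.05); det(I−A) = 0.4700.
m_C = (0.65 + 0.05) / 0.4700 = 0.70 / 0.4700 ≈ 1.489.

m_C = 1.489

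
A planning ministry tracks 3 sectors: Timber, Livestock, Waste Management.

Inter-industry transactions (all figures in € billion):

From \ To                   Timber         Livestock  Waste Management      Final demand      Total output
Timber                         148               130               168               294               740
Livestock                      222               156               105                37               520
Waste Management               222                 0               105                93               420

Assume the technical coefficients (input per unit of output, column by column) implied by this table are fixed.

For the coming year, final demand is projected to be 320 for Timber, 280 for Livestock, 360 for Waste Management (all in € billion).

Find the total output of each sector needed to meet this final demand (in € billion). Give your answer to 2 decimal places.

x_T = 1317.24, x_L = 1324.14, x_W = 1006.90

Technical coefficients a_ij = z_ij / X_j:
  a_TT = 148/740 = 0.20, a_LT = 222/740 = 0.30, a_WT = 222/740 = 0.30
  a_TL = 130/520 = 0.25, a_LL = 156/520 = 0.30, a_WL = 0/520 = 0.00
  a_TW = 168/420 = 0.40, a_LW = 105/420 = 0.25, a_WW = 105/420 = 0.25
I − A =
  [   0.80    -0.25    -0.40]
  [  -0.30     0.70    -0.25]
  [  -0.30     0.00     0.75]
Cofactors of I−A, C_ij = (−1)^(i+j)·(minor ij) (rows/columns in the sector order above):
  C_11 = (0.70)(0.75) − (-0.25)(0.00) = 0.5250
  C_12 = −[(-0.30)(0.75) − (-0.25)(-0.30)] = 0.3000
  C_13 = (-0.30)(0.00) − (0.70)(-0.30) = 0.2100
  C_21 = −[(-0.25)(0.75) − (-0.40)(0.00)] = 0.1875
  C_22 = (0.80)(0.75) − (-0.40)(-0.30) = 0.4800
  C_23 = −[(0.80)(0.00) − (-0.25)(-0.30)] = 0.0750
  C_31 = (-0.25)(-0.25) − (-0.40)(0.70) = 0.3425
  C_32 = −[(0.80)(-0.25) − (-0.40)(-0.30)] = 0.3200
  C_33 = (0.80)(0.70) − (-0.25)(-0.30) = 0.4850
det(I−A) = Σ_j (I−A)_1j·C_1j = (0.80)(0.5250) + (-0.25)(0.3000) + (-0.40)(0.2100) = 0.2610
adj(I−A) = Cᵀ =
  [ 0.5250   0.1875   0.3425]
  [ 0.3000   0.4800   0.3200]
  [ 0.2100   0.0750   0.4850]
(I − A)⁻¹ = adj(I−A) / det(I−A) ≈
  [   2.0115     0.7184     1.3123]
  [   1.1494     1.8391     1.2261]
  [   0.8046     0.2874     1.8582]
x = (I − A)⁻¹ d = adj(I−A)·d / det(I−A), with det(I−A) = 0.2610:
  x_T = (0.5250·320 + 0.1875·280 + 0.3425·360) / 0.2610 = 343.80 / 0.2610 ≈ 1317.24
  x_L = (0.3000·320 + 0.4800·280 + 0.3200·360) / 0.2610 = 345.60 / 0.2610 ≈ 1324.14
  x_W = (0.2100·320 + 0.0750·280 + 0.4850·360) / 0.2610 = 262.80 / 0.2610 ≈ 1006.90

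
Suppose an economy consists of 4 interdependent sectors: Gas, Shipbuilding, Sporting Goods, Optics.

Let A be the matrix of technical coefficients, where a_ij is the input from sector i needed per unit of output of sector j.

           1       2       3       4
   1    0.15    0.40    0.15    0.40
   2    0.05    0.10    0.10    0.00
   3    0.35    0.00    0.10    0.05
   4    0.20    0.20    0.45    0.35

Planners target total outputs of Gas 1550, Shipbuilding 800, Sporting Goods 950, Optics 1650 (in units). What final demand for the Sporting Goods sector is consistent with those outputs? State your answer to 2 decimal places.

d_3 = 230.00

I − A =
  [   0.85    -0.40    -0.15    -0.40]
  [  -0.05     0.90    -0.10     0.00]
  [  -0.35     0.00     0.90    -0.05]
  [  -0.20    -0.20    -0.45     0.65]
d = (I − A) x:
  d_1 = (+0.85)·1550 + (-0.40)·800 + (-0.15)·950 + (-0.40)·1650 = 195.00
  d_2 = (-0.05)·1550 + (+0.90)·800 + (-0.10)·950 + (+0.00)·1650 = 547.50
  d_3 = (-0.35)·1550 + (+0.00)·800 + (+0.90)·950 + (-0.05)·1650 = 230.00
  d_4 = (-0.20)·1550 + (-0.20)·800 + (-0.45)·950 + (+0.65)·1650 = 175.00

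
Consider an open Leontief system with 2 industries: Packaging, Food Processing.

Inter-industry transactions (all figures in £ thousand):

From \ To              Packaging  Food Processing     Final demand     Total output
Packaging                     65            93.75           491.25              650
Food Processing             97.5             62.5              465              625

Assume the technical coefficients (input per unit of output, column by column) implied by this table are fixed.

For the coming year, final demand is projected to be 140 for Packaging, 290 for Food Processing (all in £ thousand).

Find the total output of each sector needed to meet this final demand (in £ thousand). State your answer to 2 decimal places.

x_1 = 215.24, x_2 = 358.10

Technical coefficients a_ij = z_ij / X_j:
  a_11 = 65/650 = 0.10, a_21 = 97.5/650 = 0.15
  a_12 = 93.75/625 = 0.15, a_22 = 62.5/625 = 0.10
I − A =
  [   0.90    -0.15]
  [  -0.15     0.90]
det(I−A) = (0.90)(0.90) − (-0.15)(-0.15) = 0.7875
adj(I−A) = [[0.90, 0.15], [0.15, 0.90]]
(I − A)⁻¹ = adj(I−A) / det(I−A) ≈
  [   1.1429     0.1905]
  [   0.1905     1.1429]
x = (I − A)⁻¹ d = adj(I−A)·d / det(I−A), with det(I−A) = 0.7875:
  x_1 = (0.90·140 + 0.15·290) / 0.7875 = 169.50 / 0.7875 ≈ 215.24
  x_2 = (0.15·140 + 0.90·290) / 0.7875 = 282.00 / 0.7875 ≈ 358.10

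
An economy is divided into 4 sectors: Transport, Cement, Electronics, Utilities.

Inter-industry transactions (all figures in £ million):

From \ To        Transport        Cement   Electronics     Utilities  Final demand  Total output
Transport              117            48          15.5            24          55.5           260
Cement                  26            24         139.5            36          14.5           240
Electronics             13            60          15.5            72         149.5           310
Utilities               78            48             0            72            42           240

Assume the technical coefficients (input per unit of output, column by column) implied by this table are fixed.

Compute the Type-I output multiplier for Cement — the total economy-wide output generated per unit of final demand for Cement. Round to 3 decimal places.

Technical coefficients a_ij = z_ij / X_j:
  a_TT = 117/260 = 0.45, a_CT = 26/260 = 0.10, a_ET = 13/260 = 0.05, a_UT = 78/260 = 0.30
  a_TC = 48/240 = 0.20, a_CC = 24/240 = 0.10, a_EC = 60/240 = 0.25, a_UC = 48/240 = 0.20
  a_TE = 15.5/310 = 0.05, a_CE = 139.5/310 = 0.45, a_EE = 15.5/310 = 0.05, a_UE = 0/310 = 0.00
  a_TU = 24/240 = 0.10, a_CU = 36/240 = 0.15, a_EU = 72/240 = 0.30, a_UU = 72/240 = 0.30
I − A =
  [   0.55    -0.20    -0.05    -0.10]
  [  -0.10     0.90    -0.45    -0.15]
  [  -0.05    -0.25     0.95    -0.30]
  [  -0.30    -0.20     0.00     0.70]
Compute the cofactors C_ij = (−1)^(i+j)·(3×3 minor ij) of I−A; the adjugate is their transpose:
adj(I−A) = Cᵀ =
  [ 0.464250   0.163750   0.102000   0.145125]
  [ 0.165500   0.331000   0.165500   0.165500]
  [ 0.145750   0.147750   0.278000   0.171625]
  [ 0.246250   0.164750   0.091000   0.381375]
det(I−A) = Σ_j (I−A)_1j·C_1j = (0.55)(0.464250) + (-0.20)(0.165500) + (-0.05)(0.145750) + (-0.10)(0.246250) = 0.190325
(I − A)⁻¹ = adj(I−A) / det(I−A) ≈
  [   2.4392     0.8604     0.5359     0.7625]
  [   0.8696     1.7391     0.8696     0.8696]
  [   0.7658     0.7763     1.4607     0.9017]
  [   1.2938     0.8656     0.4781     2.0038]
The output multiplier for sector j is the column-j sum of the Leontief inverse (I − A)⁻¹ = adj(I−A) / det(I−A).
Column C of adj(I−A): (0.163750, 0.331000, 0.147750, 0.164750); det(I−A) = 0.190325.
m_C = (0.163750 + 0.331000 + 0.147750 + 0.164750) / 0.190325 = 0.80725 / 0.190325 ≈ 4.241.

m_C = 4.241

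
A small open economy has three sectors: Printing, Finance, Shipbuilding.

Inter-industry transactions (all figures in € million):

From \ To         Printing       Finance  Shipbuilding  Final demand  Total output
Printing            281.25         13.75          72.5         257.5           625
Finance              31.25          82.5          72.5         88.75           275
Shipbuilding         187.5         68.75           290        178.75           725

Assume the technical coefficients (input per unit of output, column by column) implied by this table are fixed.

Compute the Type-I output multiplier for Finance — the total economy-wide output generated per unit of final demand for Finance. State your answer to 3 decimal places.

Technical coefficients a_ij = z_ij / X_j:
  a_11 = 281.25/625 = 0.45, a_21 = 31.25/625 = 0.05, a_31 = 187.5/625 = 0.30
  a_12 = 13.75/275 = 0.05, a_22 = 82.5/275 = 0.30, a_32 = 68.75/275 = 0.25
  a_13 = 72.5/725 = 0.10, a_23 = 72.5/725 = 0.10, a_33 = 290/725 = 0.40
I − A =
  [   0.55    -0.05    -0.10]
  [  -0.05     0.70    -0.10]
  [  -0.30    -0.25     0.60]
Cofactors of I−A, C_ij = (−1)^(i+j)·(minor ij) (rows/columns in the sector order above):
  C_11 = (0.70)(0.60) − (-0.10)(-0.25) = 0.3950
  C_12 = −[(-0.05)(0.60) − (-0.10)(-0.30)] = 0.0600
  C_13 = (-0.05)(-0.25) − (0.70)(-0.30) = 0.2225
  C_21 = −[(-0.05)(0.60) − (-0.10)(-0.25)] = 0.0550
  C_22 = (0.55)(0.60) − (-0.10)(-0.30) = 0.3000
  C_23 = −[(0.55)(-0.25) − (-0.05)(-0.30)] = 0.1525
  C_31 = (-0.05)(-0.10) − (-0.10)(0.70) = 0.0750
  C_32 = −[(0.55)(-0.10) − (-0.10)(-0.05)] = 0.0600
  C_33 = (0.55)(0.70) − (-0.05)(-0.05) = 0.3825
det(I−A) = Σ_j (I−A)_1j·C_1j = (0.55)(0.3950) + (-0.05)(0.0600) + (-0.10)(0.2225) = 0.1920
adj(I−A) = Cᵀ =
  [ 0.3950   0.0550   0.0750]
  [ 0.0600   0.3000   0.0600]
  [ 0.2225   0.1525   0.3825]
(I − A)⁻¹ = adj(I−A) / det(I−A) ≈
  [   2.0573     0.2865     0.3906]
  [   0.3125     1.5625     0.3125]
  [   1.1589     0.7943     1.9922]
The output multiplier for sector j is the column-j sum of the Leontief inverse (I − A)⁻¹ = adj(I−A) / det(I−A).
Column 2 of adj(I−A): (0.0550, 0.3000, 0.1525); det(I−A) = 0.1920.
m_2 = (0.0550 + 0.3000 + 0.1525) / 0.1920 = 0.5075 / 0.1920 ≈ 2.643.

m_2 = 2.643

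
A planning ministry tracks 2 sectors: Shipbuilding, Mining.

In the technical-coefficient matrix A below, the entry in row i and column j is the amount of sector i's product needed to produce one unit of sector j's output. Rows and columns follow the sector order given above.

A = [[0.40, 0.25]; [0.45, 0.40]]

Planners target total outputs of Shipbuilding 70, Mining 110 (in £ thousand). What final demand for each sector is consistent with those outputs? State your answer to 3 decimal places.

I − A =
  [   0.60    -0.25]
  [  -0.45     0.60]
d = (I − A) x:
  d_S = (+0.60)·70 + (-0.25)·110 = 14.500
  d_M = (-0.45)·70 + (+0.60)·110 = 34.500

d_S = 14.500, d_M = 34.500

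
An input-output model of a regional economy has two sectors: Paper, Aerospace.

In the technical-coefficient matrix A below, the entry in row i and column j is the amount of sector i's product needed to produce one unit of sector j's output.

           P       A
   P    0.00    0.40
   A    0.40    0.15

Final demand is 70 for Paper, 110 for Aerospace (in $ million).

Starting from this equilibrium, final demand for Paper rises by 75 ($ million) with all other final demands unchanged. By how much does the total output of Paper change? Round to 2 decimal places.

Δx_P = 92.39

I − A =
  [   1.00    -0.40]
  [  -0.40     0.85]
det(I−A) = (1.00)(0.85) − (-0.40)(-0.40) = 0.6900
adj(I−A) = [[0.85, 0.40], [0.40, 1.00]]
(I − A)⁻¹ = adj(I−A) / det(I−A) ≈
  [   1.2319     0.5797]
  [   0.5797     1.4493]
Δx = (I − A)⁻¹ Δd with Δd having +75 in the Paper component and 0 elsewhere.
So Δx_P = L_PP · (+75), where L_PP = adj(I−A)_PP / det(I−A) = 0.85 / 0.6900.
Δx_P = 0.85 × (+75) / 0.6900 = 63.75 / 0.6900 ≈ 92.39.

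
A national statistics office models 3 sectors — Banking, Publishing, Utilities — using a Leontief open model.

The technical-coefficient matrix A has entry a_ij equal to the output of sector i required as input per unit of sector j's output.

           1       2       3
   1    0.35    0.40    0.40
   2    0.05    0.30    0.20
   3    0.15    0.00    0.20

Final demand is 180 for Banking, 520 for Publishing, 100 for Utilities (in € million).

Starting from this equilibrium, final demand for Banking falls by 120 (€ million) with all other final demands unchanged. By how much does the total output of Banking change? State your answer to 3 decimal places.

Δx_1 = -228.571

I − A =
  [   0.65    -0.40    -0.40]
  [  -0.05     0.70    -0.20]
  [  -0.15     0.00     0.80]
Cofactors of I−A, C_ij = (−1)^(i+j)·(minor ij) (rows/columns in the sector order above):
  C_11 = (0.70)(0.80) − (-0.20)(0.00) = 0.5600
  C_12 = −[(-0.05)(0.80) − (-0.20)(-0.15)] = 0.0700
  C_13 = (-0.05)(0.00) − (0.70)(-0.15) = 0.1050
  C_21 = −[(-0.40)(0.80) − (-0.40)(0.00)] = 0.3200
  C_22 = (0.65)(0.80) − (-0.40)(-0.15) = 0.4600
  C_23 = −[(0.65)(0.00) − (-0.40)(-0.15)] = 0.0600
  C_31 = (-0.40)(-0.20) − (-0.40)(0.70) = 0.3600
  C_32 = −[(0.65)(-0.20) − (-0.40)(-0.05)] = 0.1500
  C_33 = (0.65)(0.70) − (-0.40)(-0.05) = 0.4350
det(I−A) = Σ_j (I−A)_1j·C_1j = (0.65)(0.5600) + (-0.40)(0.0700) + (-0.40)(0.1050) = 0.2940
adj(I−A) = Cᵀ =
  [ 0.5600   0.3200   0.3600]
  [ 0.0700   0.4600   0.1500]
  [ 0.1050   0.0600   0.4350]
(I − A)⁻¹ = adj(I−A) / det(I−A) ≈
  [   1.9048     1.0884     1.2245]
  [   0.2381     1.5646     0.5102]
  [   0.3571     0.2041     1.4796]
Δx = (I − A)⁻¹ Δd with Δd having -120 in the Banking component and 0 elsewhere.
So Δx_1 = L_11 · (-120), where L_11 = adj(I−A)_11 / det(I−A) = 0.5600 / 0.2940.
Δx_1 = 0.5600 × (-120) / 0.2940 = -67.20 / 0.2940 ≈ -228.571.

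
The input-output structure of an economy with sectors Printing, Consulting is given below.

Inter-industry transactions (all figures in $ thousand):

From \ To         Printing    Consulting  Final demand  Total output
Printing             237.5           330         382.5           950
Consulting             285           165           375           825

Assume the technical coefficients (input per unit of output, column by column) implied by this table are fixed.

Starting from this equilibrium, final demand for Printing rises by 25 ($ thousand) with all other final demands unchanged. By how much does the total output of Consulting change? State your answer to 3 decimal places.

Δx_2 = 15.625

Technical coefficients a_ij = z_ij / X_j:
  a_11 = 237.5/950 = 0.25, a_21 = 285/950 = 0.30
  a_12 = 330/825 = 0.40, a_22 = 165/825 = 0.20
I − A =
  [   0.75    -0.40]
  [  -0.30     0.80]
det(I−A) = (0.75)(0.80) − (-0.40)(-0.30) = 0.4800
adj(I−A) = [[0.80, 0.40], [0.30, 0.75]]
(I − A)⁻¹ = adj(I−A) / det(I−A) ≈
  [   1.6667     0.8333]
  [   0.6250     1.5625]
Δx = (I − A)⁻¹ Δd with Δd having +25 in the Printing component and 0 elsewhere.
So Δx_2 = L_21 · (+25), where L_21 = adj(I−A)_21 / det(I−A) = 0.30 / 0.4800.
Δx_2 = 0.30 × (+25) / 0.4800 = 7.50 / 0.4800 = 15.625.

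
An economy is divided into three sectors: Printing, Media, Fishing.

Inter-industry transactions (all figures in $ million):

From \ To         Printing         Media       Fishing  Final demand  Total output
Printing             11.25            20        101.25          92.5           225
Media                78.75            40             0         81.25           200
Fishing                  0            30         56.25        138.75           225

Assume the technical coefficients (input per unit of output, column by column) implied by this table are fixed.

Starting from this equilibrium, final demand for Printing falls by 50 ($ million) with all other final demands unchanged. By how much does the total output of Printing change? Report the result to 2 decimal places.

Δx_P = -57.68

Technical coefficients a_ij = z_ij / X_j:
  a_PP = 11.25/225 = 0.05, a_MP = 78.75/225 = 0.35, a_FP = 0/225 = 0.00
  a_PM = 20/200 = 0.10, a_MM = 40/200 = 0.20, a_FM = 30/200 = 0.15
  a_PF = 101.25/225 = 0.45, a_MF = 0/225 = 0.00, a_FF = 56.25/225 = 0.25
I − A =
  [   0.95    -0.10    -0.45]
  [  -0.35     0.80     0.00]
  [   0.00    -0.15     0.75]
Cofactors of I−A, C_ij = (−1)^(i+j)·(minor ij) (rows/columns in the sector order above):
  C_11 = (0.80)(0.75) − (0.00)(-0.15) = 0.6000
  C_12 = −[(-0.35)(0.75) − (0.00)(0.00)] = 0.2625
  C_13 = (-0.35)(-0.15) − (0.80)(0.00) = 0.0525
  C_21 = −[(-0.10)(0.75) − (-0.45)(-0.15)] = 0.1425
  C_22 = (0.95)(0.75) − (-0.45)(0.00) = 0.7125
  C_23 = −[(0.95)(-0.15) − (-0.10)(0.00)] = 0.1425
  C_31 = (-0.10)(0.00) − (-0.45)(0.80) = 0.3600
  C_32 = −[(0.95)(0.00) − (-0.45)(-0.35)] = 0.1575
  C_33 = (0.95)(0.80) − (-0.10)(-0.35) = 0.7250
det(I−A) = Σ_j (I−A)_1j·C_1j = (0.95)(0.6000) + (-0.10)(0.2625) + (-0.45)(0.0525) = 0.520125
adj(I−A) = Cᵀ =
  [ 0.6000   0.1425   0.3600]
  [ 0.2625   0.7125   0.1575]
  [ 0.0525   0.1425   0.7250]
(I − A)⁻¹ = adj(I−A) / det(I−A) ≈
  [   1.1536     0.2740     0.6921]
  [   0.5047     1.3699     0.3028]
  [   0.1009     0.2740     1.3939]
Δx = (I − A)⁻¹ Δd with Δd having -50 in the Printing component and 0 elsewhere.
So Δx_P = L_PP · (-50), where L_PP = adj(I−A)_PP / det(I−A) = 0.6000 / 0.520125.
Δx_P = 0.6000 × (-50) / 0.520125 = -30.00 / 0.520125 ≈ -57.68.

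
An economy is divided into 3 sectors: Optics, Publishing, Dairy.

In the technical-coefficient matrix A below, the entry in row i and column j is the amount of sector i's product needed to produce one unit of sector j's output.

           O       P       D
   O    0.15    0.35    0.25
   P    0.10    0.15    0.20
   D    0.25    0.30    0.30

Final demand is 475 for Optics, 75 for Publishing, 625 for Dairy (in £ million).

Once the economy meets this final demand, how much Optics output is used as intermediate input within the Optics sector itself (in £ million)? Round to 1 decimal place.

I − A =
  [   0.85    -0.35    -0.25]
  [  -0.10     0.85    -0.20]
  [  -0.25    -0.30     0.70]
Cofactors of I−A, C_ij = (−1)^(i+j)·(minor ij) (rows/columns in the sector order above):
  C_11 = (0.85)(0.70) − (-0.20)(-0.30) = 0.5350
  C_12 = −[(-0.10)(0.70) − (-0.20)(-0.25)] = 0.1200
  C_13 = (-0.10)(-0.30) − (0.85)(-0.25) = 0.2425
  C_21 = −[(-0.35)(0.70) − (-0.25)(-0.30)] = 0.3200
  C_22 = (0.85)(0.70) − (-0.25)(-0.25) = 0.5325
  C_23 = −[(0.85)(-0.30) − (-0.35)(-0.25)] = 0.3425
  C_31 = (-0.35)(-0.20) − (-0.25)(0.85) = 0.2825
  C_32 = −[(0.85)(-0.20) − (-0.25)(-0.10)] = 0.1950
  C_33 = (0.85)(0.85) − (-0.35)(-0.10) = 0.6875
det(I−A) = Σ_j (I−A)_1j·C_1j = (0.85)(0.5350) + (-0.35)(0.1200) + (-0.25)(0.2425) = 0.352125
adj(I−A) = Cᵀ =
  [ 0.5350   0.3200   0.2825]
  [ 0.1200   0.5325   0.1950]
  [ 0.2425   0.3425   0.6875]
(I − A)⁻¹ = adj(I−A) / det(I−A) ≈
  [   1.5193     0.9088     0.8023]
  [   0.3408     1.5122     0.5538]
  [   0.6887     0.9727     1.9524]
First solve x = (I − A)⁻¹ d = adj(I−A)·d / det(I−A); in particular x_O = (0.5350·475 + 0.3200·75 + 0.2825·625) / 0.352125 = 454.6875 / 0.352125 ≈ 1291.267.
Intermediate flow from O to O: z_OO = a_OO · x_O = 0.15 × 454.6875 / 0.352125 = 68.203125 / 0.352125 ≈ 193.7.

z_OO = 193.7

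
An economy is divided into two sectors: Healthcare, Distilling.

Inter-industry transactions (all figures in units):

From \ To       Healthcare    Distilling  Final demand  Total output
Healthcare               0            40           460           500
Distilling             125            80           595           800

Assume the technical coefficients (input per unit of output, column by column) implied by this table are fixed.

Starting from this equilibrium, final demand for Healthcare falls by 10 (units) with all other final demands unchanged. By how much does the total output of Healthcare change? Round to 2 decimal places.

Δx_H = -10.14

Technical coefficients a_ij = z_ij / X_j:
  a_HH = 0/500 = 0.00, a_DH = 125/500 = 0.25
  a_HD = 40/800 = 0.05, a_DD = 80/800 = 0.10
I − A =
  [   1.00    -0.05]
  [  -0.25     0.90]
det(I−A) = (1.00)(0.90) − (-0.05)(-0.25) = 0.8875
adj(I−A) = [[0.90, 0.05], [0.25, 1.00]]
(I − A)⁻¹ = adj(I−A) / det(I−A) ≈
  [   1.0141     0.0563]
  [   0.2817     1.1268]
Δx = (I − A)⁻¹ Δd with Δd having -10 in the Healthcare component and 0 elsewhere.
So Δx_H = L_HH · (-10), where L_HH = adj(I−A)_HH / det(I−A) = 0.90 / 0.8875.
Δx_H = 0.90 × (-10) / 0.8875 = -9.00 / 0.8875 ≈ -10.14.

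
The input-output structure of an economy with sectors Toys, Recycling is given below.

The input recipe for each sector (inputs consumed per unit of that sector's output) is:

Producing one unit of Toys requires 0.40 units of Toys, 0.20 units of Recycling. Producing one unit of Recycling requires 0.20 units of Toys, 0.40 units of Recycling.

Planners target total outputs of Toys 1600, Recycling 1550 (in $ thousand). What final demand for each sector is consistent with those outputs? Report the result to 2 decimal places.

d_1 = 650.00, d_2 = 610.00

I − A =
  [   0.60    -0.20]
  [  -0.20     0.60]
d = (I − A) x:
  d_1 = (+0.60)·1600 + (-0.20)·1550 = 650.00
  d_2 = (-0.20)·1600 + (+0.60)·1550 = 610.00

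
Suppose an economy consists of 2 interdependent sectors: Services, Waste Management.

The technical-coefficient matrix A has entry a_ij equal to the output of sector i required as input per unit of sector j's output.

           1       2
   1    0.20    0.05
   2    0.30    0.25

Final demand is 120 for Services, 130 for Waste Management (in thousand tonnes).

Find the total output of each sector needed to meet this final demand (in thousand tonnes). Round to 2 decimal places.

I − A =
  [   0.80    -0.05]
  [  -0.30     0.75]
det(I−A) = (0.80)(0.75) − (-0.05)(-0.30) = 0.5850
adj(I−A) = [[0.75, 0.05], [0.30, 0.80]]
(I − A)⁻¹ = adj(I−A) / det(I−A) ≈
  [   1.2821     0.0855]
  [   0.5128     1.3675]
x = (I − A)⁻¹ d = adj(I−A)·d / det(I−A), with det(I−A) = 0.5850:
  x_1 = (0.75·120 + 0.05·130) / 0.5850 = 96.50 / 0.5850 ≈ 164.96
  x_2 = (0.30·120 + 0.80·130) / 0.5850 = 140.00 / 0.5850 ≈ 239.32

x_1 = 164.96, x_2 = 239.32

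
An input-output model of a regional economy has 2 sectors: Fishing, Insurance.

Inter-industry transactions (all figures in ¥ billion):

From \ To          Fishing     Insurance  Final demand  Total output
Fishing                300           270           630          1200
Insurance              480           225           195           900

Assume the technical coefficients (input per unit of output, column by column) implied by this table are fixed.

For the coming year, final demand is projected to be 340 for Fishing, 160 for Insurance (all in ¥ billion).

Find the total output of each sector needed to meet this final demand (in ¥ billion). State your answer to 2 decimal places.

Technical coefficients a_ij = z_ij / X_j:
  a_FF = 300/1200 = 0.25, a_IF = 480/1200 = 0.40
  a_FI = 270/900 = 0.30, a_II = 225/900 = 0.25
I − A =
  [   0.75    -0.30]
  [  -0.40     0.75]
det(I−A) = (0.75)(0.75) − (-0.30)(-0.40) = 0.4425
adj(I−A) = [[0.75, 0.30], [0.40, 0.75]]
(I − A)⁻¹ = adj(I−A) / det(I−A) ≈
  [   1.6949     0.6780]
  [   0.9040     1.6949]
x = (I − A)⁻¹ d = adj(I−A)·d / det(I−A), with det(I−A) = 0.4425:
  x_F = (0.75·340 + 0.30·160) / 0.4425 = 303.00 / 0.4425 ≈ 684.75
  x_I = (0.40·340 + 0.75·160) / 0.4425 = 256.00 / 0.4425 ≈ 578.53

x_F = 684.75, x_I = 578.53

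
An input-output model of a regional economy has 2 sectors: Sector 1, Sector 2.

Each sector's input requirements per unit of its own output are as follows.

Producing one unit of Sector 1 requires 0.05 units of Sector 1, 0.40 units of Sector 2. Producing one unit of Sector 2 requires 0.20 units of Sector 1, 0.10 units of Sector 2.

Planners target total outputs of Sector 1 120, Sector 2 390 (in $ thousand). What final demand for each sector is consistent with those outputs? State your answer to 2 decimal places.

I − A =
  [   0.95    -0.20]
  [  -0.40     0.90]
d = (I − A) x:
  d_1 = (+0.95)·120 + (-0.20)·390 = 36.00
  d_2 = (-0.40)·120 + (+0.90)·390 = 303.00

d_1 = 36.00, d_2 = 303.00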